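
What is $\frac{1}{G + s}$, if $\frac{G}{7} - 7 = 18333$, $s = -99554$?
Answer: $\frac{1}{28826} \approx 3.4691 \cdot 10^{-5}$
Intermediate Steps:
$G = 128380$ ($G = 49 + 7 \cdot 18333 = 49 + 128331 = 128380$)
$\frac{1}{G + s} = \frac{1}{128380 - 99554} = \frac{1}{28826}$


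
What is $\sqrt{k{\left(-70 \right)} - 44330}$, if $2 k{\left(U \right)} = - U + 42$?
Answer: $i \sqrt{44274} \approx 210.41 i$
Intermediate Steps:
$k{\left(U \right)} = 21 - \frac{U}{2}$ ($k{\left(U \right)} = \frac{- U + 42}{2} = \frac{42 - U}{2} = 21 - \frac{U}{2}$)
$\sqrt{k{\left(-70 \right)} - 44330} = \sqrt{\left(21 - -35\right) - 44330} = \sqrt{\left(21 + 35\right) - 44330} = \sqrt{56 - 44330} = \sqrt{-44274} = i \sqrt{44274}$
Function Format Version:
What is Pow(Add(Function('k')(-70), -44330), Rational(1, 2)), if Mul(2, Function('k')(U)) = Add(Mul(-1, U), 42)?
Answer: Mul(I, Pow(44274, Rational(1, 2))) ≈ Mul(210.41, I)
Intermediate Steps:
Function('k')(U) = Add(21, Mul(Rational(-1, 2), U)) (Function('k')(U) = Mul(Rational(1, 2), Add(Mul(-1, U), 42)) = Mul(Rational(1, 2), Add(42, Mul(-1, U))) = Add(21, Mul(Rational(-1, 2), U)))
Pow(Add(Function('k')(-70), -44330), Rational(1, 2)) = Pow(Add(Add(21, Mul(Rational(-1, 2), -70)), -44330), Rational(1, 2)) = Pow(Add(Add(21, 35), -44330), Rational(1, 2)) = Pow(Add(56, -44330), Rational(1, 2)) = Pow(-44274, Rational(1, 2)) = Mul(I, Pow(44274, Rational(1, 2)))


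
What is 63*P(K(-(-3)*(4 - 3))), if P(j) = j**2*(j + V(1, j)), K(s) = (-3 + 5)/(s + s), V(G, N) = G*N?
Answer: 14/3 ≈ 4.6667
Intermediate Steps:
K(s) = 1/s (K(s) = 2/((2*s)) = 2*(1/(2*s)) = 1/s)
P(j) = 2*j**3 (P(j) = j**2*(j + 1*j) = j**2*(j + j) = j**2*(2*j) = 2*j**3)
63*P(K(-(-3)*(4 - 3))) = 63*(2*(1/(-(-3)*(4 - 3)))**3) = 63*(2*(1/(-(-3)))**3) = 63*(2*(1/(-3*(-1)))**3) = 63*(2*(1/3)**3) = 63*(2*(1/27)) = 63*(2/27) = 14/3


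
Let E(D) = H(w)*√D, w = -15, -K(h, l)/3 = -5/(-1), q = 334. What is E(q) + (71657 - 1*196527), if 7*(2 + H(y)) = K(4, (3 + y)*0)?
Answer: -124870 - 29*√334/7 ≈ -1.2495e+5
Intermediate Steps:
K(h, l) = -15 (K(h, l) = -(-15)/(-1) = -(-15)*(-1) = -3*5 = -15)
H(y) = -29/7 (H(y) = -2 + (⅐)*(-15) = -2 - 15/7 = -29/7)
E(D) = -29*√D/7
E(q) + (71657 - 1*196527) = -29*√334/7 + (71657 - 1*196527) = -29*√334/7 + (71657 - 196527) = -29*√334/7 - 124870 = -124870 - 29*√334/7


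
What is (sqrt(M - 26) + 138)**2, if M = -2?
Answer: 19016 + 552*I*sqrt(7) ≈ 19016.0 + 1460.5*I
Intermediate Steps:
(sqrt(M - 26) + 138)**2 = (sqrt(-2 - 26) + 138)**2 = (sqrt(-28) + 138)**2 = (2*I*sqrt(7) + 138)**2 = (138 + 2*I*sqrt(7))**2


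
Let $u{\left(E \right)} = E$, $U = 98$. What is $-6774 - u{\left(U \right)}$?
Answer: $-6872$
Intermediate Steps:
$-6774 - u{\left(U \right)} = -6774 - 98 = -6872$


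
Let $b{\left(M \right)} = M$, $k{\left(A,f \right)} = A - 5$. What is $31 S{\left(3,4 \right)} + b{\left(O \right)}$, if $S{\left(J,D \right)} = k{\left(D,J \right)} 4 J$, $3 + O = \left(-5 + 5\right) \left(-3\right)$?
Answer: $-375$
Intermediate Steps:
$k{\left(A,f \right)} = -5 + A$
$O = -3$ ($O = -3 + \left(-5 + 5\right) \left(-3\right) = -3 + 0 \left(-3\right) = -3 + 0 = -3$)
$S{\left(J,D \right)} = J \left(-20 + 4 D\right)$ ($S{\left(J,D \right)} = \left(-5 + D\right) 4 J = \left(-20 + 4 D\right) J = J \left(-20 + 4 D\right)$)
$31 S{\left(3,4 \right)} + b{\left(O \right)} = 31 \cdot 4 \cdot 3 \left(-5 + 4\right) - 3 = 31 \cdot 4 \cdot 3 \left(-1\right) - 3 = 31 \left(-12\right) - 3 = -372 - 3 = -375$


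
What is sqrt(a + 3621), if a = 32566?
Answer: sqrt(36187) ≈ 190.23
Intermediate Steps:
sqrt(a + 3621) = sqrt(32566 + 3621) = sqrt(36187)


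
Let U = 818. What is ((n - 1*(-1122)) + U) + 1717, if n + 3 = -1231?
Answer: 2423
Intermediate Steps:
n = -1234 (n = -3 - 1231 = -1234)
((n - 1*(-1122)) + U) + 1717 = ((-1234 - 1*(-1122)) + 818) + 1717 = ((-1234 + 1122) + 818) + 1717 = (-112 + 818) + 1717 = 706 + 1717 = 2423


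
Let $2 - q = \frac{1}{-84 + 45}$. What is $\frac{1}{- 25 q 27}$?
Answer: $- \frac{13}{17775} \approx -0.00073136$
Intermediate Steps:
$q = \frac{79}{39}$ ($q = 2 - \frac{1}{-84 + 45} = 2 - \frac{1}{-39} = 2 - - \frac{1}{39} = 2 + \frac{1}{39} = \frac{79}{39} \approx 2.0256$)
$\frac{1}{- 25 q 27} = \frac{1}{\left(-25\right) \frac{79}{39} \cdot 27} = \frac{1}{\left(- \frac{1975}{39}\right) 27} = \frac{1}{- \frac{17775}{13}} = - \frac{13}{17775}$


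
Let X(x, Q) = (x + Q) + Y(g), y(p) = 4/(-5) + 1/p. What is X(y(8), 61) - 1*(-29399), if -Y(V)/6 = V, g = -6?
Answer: 1179813/40 ≈ 29495.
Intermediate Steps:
Y(V) = -6*V
y(p) = -⅘ + 1/p (y(p) = 4*(-⅕) + 1/p = -⅘ + 1/p)
X(x, Q) = 36 + Q + x (X(x, Q) = (x + Q) - 6*(-6) = (Q + x) + 36 = 36 + Q + x)
X(y(8), 61) - 1*(-29399) = (36 + 61 + (-⅘ + 1/8)) - 1*(-29399) = (36 + 61 + (-⅘ + ⅛)) + 29399 = (36 + 61 - 27/40) + 29399 = 3853/40 + 29399 = 1179813/40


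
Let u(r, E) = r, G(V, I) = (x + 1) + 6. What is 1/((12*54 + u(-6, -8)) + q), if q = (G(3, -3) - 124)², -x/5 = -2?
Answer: 1/12091 ≈ 8.2706e-5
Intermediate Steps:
x = 10 (x = -5*(-2) = 10)
G(V, I) = 17 (G(V, I) = (10 + 1) + 6 = 11 + 6 = 17)
q = 11449 (q = (17 - 124)² = (-107)² = 11449)
1/((12*54 + u(-6, -8)) + q) = 1/((12*54 - 6) + 11449) = 1/((648 - 6) + 11449) = 1/(642 + 11449) = 1/12091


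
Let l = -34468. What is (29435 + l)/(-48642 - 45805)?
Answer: 5033/94447 ≈ 0.053289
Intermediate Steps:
(29435 + l)/(-48642 - 45805) = (29435 - 34468)/(-48642 - 45805) = -5033/(-94447) = -5033*(-1/94447) = 5033/94447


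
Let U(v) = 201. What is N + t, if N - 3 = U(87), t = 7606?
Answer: 7810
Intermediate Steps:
N = 204 (N = 3 + 201 = 204)
N + t = 204 + 7606 = 7810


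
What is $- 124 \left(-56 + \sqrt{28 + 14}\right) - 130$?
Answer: $6814 - 124 \sqrt{42} \approx 6010.4$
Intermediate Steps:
$- 124 \left(-56 + \sqrt{28 + 14}\right) - 130 = - 124 \left(-56 + \sqrt{42}\right) - 130 = \left(6944 - 124 \sqrt{42}\right) - 130 = 6814 - 124 \sqrt{42}$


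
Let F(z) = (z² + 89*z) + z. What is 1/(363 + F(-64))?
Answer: -1/1301 ≈ -0.00076864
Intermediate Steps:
F(z) = z² + 90*z
1/(363 + F(-64)) = 1/(363 - 64*(90 - 64)) = 1/(363 - 64*26) = 1/(363 - 1664) = 1/(-1301) = -1/1301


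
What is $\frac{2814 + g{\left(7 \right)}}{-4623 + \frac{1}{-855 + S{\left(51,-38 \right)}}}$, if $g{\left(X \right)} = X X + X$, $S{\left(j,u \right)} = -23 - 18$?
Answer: $- \frac{2571520}{4142209} \approx -0.62081$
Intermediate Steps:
$S{\left(j,u \right)} = -41$ ($S{\left(j,u \right)} = -23 - 18 = -41$)
$g{\left(X \right)} = X + X^{2}$ ($g{\left(X \right)} = X^{2} + X = X + X^{2}$)
$\frac{2814 + g{\left(7 \right)}}{-4623 + \frac{1}{-855 + S{\left(51,-38 \right)}}} = \frac{2814 + 7 \left(1 + 7\right)}{-4623 + \frac{1}{-855 - 41}} = \frac{2814 + 7 \cdot 8}{-4623 + \frac{1}{-896}} = \frac{2814 + 56}{-4623 - \frac{1}{896}} = \frac{2870}{- \frac{4142209}{896}} = 2870 \left(- \frac{896}{4142209}\right) = - \frac{2571520}{4142209}$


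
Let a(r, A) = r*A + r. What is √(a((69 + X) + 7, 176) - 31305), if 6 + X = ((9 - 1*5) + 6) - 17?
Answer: I*√20154 ≈ 141.96*I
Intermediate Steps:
X = -13 (X = -6 + (((9 - 1*5) + 6) - 17) = -6 + (((9 - 5) + 6) - 17) = -6 + ((4 + 6) - 17) = -6 + (10 - 17) = -6 - 7 = -13)
a(r, A) = r + A*r (a(r, A) = A*r + r = r + A*r)
√(a((69 + X) + 7, 176) - 31305) = √(((69 - 13) + 7)*(1 + 176) - 31305) = √((56 + 7)*177 - 31305) = √(63*177 - 31305) = √(11151 - 31305) = √(-20154) = I*√20154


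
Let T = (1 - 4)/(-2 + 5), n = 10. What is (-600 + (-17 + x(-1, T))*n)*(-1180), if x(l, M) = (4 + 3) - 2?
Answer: 849600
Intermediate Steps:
T = -1 (T = -3/3 = -3*⅓ = -1)
x(l, M) = 5 (x(l, M) = 7 - 2 = 5)
(-600 + (-17 + x(-1, T))*n)*(-1180) = (-600 + (-17 + 5)*10)*(-1180) = (-600 - 12*10)*(-1180) = (-600 - 120)*(-1180) = -720*(-1180) = 849600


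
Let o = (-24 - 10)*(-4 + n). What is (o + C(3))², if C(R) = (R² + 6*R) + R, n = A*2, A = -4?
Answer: 191844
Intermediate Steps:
n = -8 (n = -4*2 = -8)
C(R) = R² + 7*R
o = 408 (o = (-24 - 10)*(-4 - 8) = -34*(-12) = 408)
(o + C(3))² = (408 + 3*(7 + 3))² = (408 + 3*10)² = (408 + 30)² = 438² = 191844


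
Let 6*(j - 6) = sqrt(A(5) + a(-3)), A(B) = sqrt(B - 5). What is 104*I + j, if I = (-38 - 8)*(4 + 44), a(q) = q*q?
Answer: -459251/2 ≈ -2.2963e+5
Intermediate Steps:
a(q) = q**2
A(B) = sqrt(-5 + B)
I = -2208 (I = -46*48 = -2208)
j = 13/2 (j = 6 + sqrt(sqrt(-5 + 5) + (-3)**2)/6 = 6 + sqrt(sqrt(0) + 9)/6 = 6 + sqrt(0 + 9)/6 = 6 + sqrt(9)/6 = 6 + (1/6)*3 = 6 + 1/2 = 13/2 ≈ 6.5000)
104*I + j = 104*(-2208) + 13/2 = -229632 + 13/2 = -459251/2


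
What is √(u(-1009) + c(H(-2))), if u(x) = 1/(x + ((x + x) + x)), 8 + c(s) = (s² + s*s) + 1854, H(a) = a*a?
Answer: √7647823463/2018 ≈ 43.336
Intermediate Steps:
H(a) = a²
c(s) = 1846 + 2*s² (c(s) = -8 + ((s² + s*s) + 1854) = -8 + ((s² + s²) + 1854) = -8 + (2*s² + 1854) = -8 + (1854 + 2*s²) = 1846 + 2*s²)
u(x) = 1/(4*x) (u(x) = 1/(x + (2*x + x)) = 1/(x + 3*x) = 1/(4*x))
√(u(-1009) + c(H(-2))) = √((¼)/(-1009) + (1846 + 2*((-2)²)²)) = √((¼)*(-1/1009) + (1846 + 2*4²)) = √(-1/4036 + (1846 + 2*16)) = √(-1/4036 + (1846 + 32)) = √(-1/4036 + 1878) = √(7579607/4036) = √7647823463/2018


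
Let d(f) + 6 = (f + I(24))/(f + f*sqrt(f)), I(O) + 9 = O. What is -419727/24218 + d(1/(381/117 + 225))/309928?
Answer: -1872337368452061/108101869138822 - 44523*sqrt(347178)/35709594232 ≈ -17.321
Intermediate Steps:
I(O) = -9 + O
d(f) = -6 + (15 + f)/(f + f**(3/2)) (d(f) = -6 + (f + (-9 + 24))/(f + f*sqrt(f)) = -6 + (f + 15)/(f + f**(3/2)) = -6 + (15 + f)/(f + f**(3/2)))
-419727/24218 + d(1/(381/117 + 225))/309928 = -419727/24218 + ((15 - 6/(381/117 + 225)**(3/2) - 5/(381/117 + 225))/(1/(381/117 + 225) + (1/(381/117 + 225))**(3/2)))/309928 = -419727*1/24218 + ((15 - 6/(381*(1/117) + 225)**(3/2) - 5/(381*(1/117) + 225))/(1/(381*(1/117) + 225) + (1/(381*(1/117) + 225))**(3/2)))*(1/309928) = -419727/24218 + ((15 - 6/(127/39 + 225)**(3/2) - 5/(127/39 + 225))/(1/(127/39 + 225) + (1/(127/39 + 225))**(3/2)))*(1/309928) = -419727/24218 + ((15 - 6*39*sqrt(347178)/79245604 - 5/8902/39)/(1/(8902/39) + (1/(8902/39))**(3/2)))*(1/309928) = -419727/24218 + ((15 - 117*sqrt(347178)/39622802 - 5*39/8902)/(39/8902 + (39/8902)**(3/2)))*(1/309928) = -419727/24218 + ((15 - 117*sqrt(347178)/39622802 - 195/8902)/(39/8902 + 39*sqrt(347178)/79245604))*(1/309928) = -419727/24218 + ((133335/8902 - 117*sqrt(347178)/39622802)/(39/8902 + 39*sqrt(347178)/79245604))*(1/309928) = -419727/24218 + (133335/8902 - 117*sqrt(347178)/39622802)/(309928*(39/8902 + 39*sqrt(347178)/79245604))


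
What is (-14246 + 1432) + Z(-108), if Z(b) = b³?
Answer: -1272526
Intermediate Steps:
(-14246 + 1432) + Z(-108) = (-14246 + 1432) + (-108)³ = -12814 - 1259712 = -1272526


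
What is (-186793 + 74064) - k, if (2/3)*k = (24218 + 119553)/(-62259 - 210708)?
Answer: -20514054191/181978 ≈ -1.1273e+5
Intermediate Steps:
k = -143771/181978 (k = 3*((24218 + 119553)/(-62259 - 210708))/2 = 3*(143771/(-272967))/2 = 3*(143771*(-1/272967))/2 = (3/2)*(-143771/272967) = -143771/181978 ≈ -0.79005)
(-186793 + 74064) - k = (-186793 + 74064) - 1*(-143771/181978) = -112729 + 143771/181978 = -20514054191/181978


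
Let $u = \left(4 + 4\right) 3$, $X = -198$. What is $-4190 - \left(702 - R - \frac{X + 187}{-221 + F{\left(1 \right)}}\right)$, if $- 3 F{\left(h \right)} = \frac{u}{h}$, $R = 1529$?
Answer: $- \frac{770116}{229} \approx -3363.0$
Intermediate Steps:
$u = 24$ ($u = 8 \cdot 3 = 24$)
$F{\left(h \right)} = - \frac{8}{h}$ ($F{\left(h \right)} = - \frac{24 \frac{1}{h}}{3} = - \frac{8}{h}$)
$-4190 - \left(702 - R - \frac{X + 187}{-221 + F{\left(1 \right)}}\right) = -4190 + \left(\left(1529 + \frac{-198 + 187}{-221 - \frac{8}{1}}\right) - 702\right) = -4190 + \left(\left(1529 - \frac{11}{-221 - 8}\right) - 702\right) = -4190 + \left(\left(1529 - \frac{11}{-229}\right) - 702\right) = -4190 + \left(\left(1529 - - \frac{11}{229}\right) - 702\right) = -4190 + \left(\left(1529 + \frac{11}{229}\right) - 702\right) = -4190 + \left(\frac{350152}{229} - 702\right) = -4190 + \frac{189394}{229} = - \frac{770116}{229}$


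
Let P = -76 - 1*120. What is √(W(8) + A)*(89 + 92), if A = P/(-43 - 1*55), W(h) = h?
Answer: 181*√10 ≈ 572.37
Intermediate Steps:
P = -196 (P = -76 - 120 = -196)
A = 2 (A = -196/(-43 - 1*55) = -196/(-43 - 55) = -196/(-98) = -196*(-1/98) = 2)
√(W(8) + A)*(89 + 92) = √(8 + 2)*(89 + 92) = √10*181 = 181*√10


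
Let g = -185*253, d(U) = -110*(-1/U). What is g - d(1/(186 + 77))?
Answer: -75735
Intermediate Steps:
d(U) = 110/U (d(U) = -(-110)/U = 110/U)
g = -46805
g - d(1/(186 + 77)) = -46805 - 110/(1/(186 + 77)) = -46805 - 110/(1/263) = -46805 - 110/1/263 = -46805 - 110*263 = -46805 - 1*28930 = -46805 - 28930 = -75735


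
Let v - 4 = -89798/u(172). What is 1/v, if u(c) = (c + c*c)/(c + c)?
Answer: -173/178904 ≈ -0.00096700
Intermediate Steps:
u(c) = (c + c²)/(2*c) (u(c) = (c + c²)/((2*c)) = (c + c²)*(1/(2*c)) = (c + c²)/(2*c))
v = -178904/173 (v = 4 - 89798/(½ + (½)*172) = 4 - 89798/(½ + 86) = 4 - 89798/173/2 = 4 - 89798*2/173 = 4 - 179596/173 = -178904/173 ≈ -1034.1)
1/v = 1/(-178904/173) = -173/178904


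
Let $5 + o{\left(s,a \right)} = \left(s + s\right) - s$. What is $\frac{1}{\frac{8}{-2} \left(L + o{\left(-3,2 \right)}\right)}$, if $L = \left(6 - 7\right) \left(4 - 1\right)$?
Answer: $\frac{1}{44} \approx 0.022727$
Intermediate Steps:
$o{\left(s,a \right)} = -5 + s$ ($o{\left(s,a \right)} = -5 + \left(\left(s + s\right) - s\right) = -5 + \left(2 s - s\right) = -5 + s$)
$L = -3$ ($L = \left(-1\right) 3 = -3$)
$\frac{1}{\frac{8}{-2} \left(L + o{\left(-3,2 \right)}\right)} = \frac{1}{\frac{8}{-2} \left(-3 - 8\right)} = \frac{1}{8 \left(- \frac{1}{2}\right) \left(-3 - 8\right)} = \frac{1}{\left(-4\right) \left(-11\right)} = \frac{1}{44}$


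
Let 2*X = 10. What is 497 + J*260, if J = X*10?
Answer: 13497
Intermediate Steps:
X = 5 (X = (1/2)*10 = 5)
J = 50 (J = 5*10 = 50)
497 + J*260 = 497 + 50*260 = 497 + 13000 = 13497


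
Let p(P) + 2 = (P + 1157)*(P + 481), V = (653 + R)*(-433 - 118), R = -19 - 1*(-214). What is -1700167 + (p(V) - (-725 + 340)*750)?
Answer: 217554486378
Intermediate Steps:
R = 195 (R = -19 + 214 = 195)
V = -467248 (V = (653 + 195)*(-433 - 118) = 848*(-551) = -467248)
p(P) = -2 + (481 + P)*(1157 + P) (p(P) = -2 + (P + 1157)*(P + 481) = -2 + (1157 + P)*(481 + P) = -2 + (481 + P)*(1157 + P))
-1700167 + (p(V) - (-725 + 340)*750) = -1700167 + ((556515 + (-467248)² + 1638*(-467248)) - (-725 + 340)*750) = -1700167 + ((556515 + 218320693504 - 765352224) - (-385)*750) = -1700167 + (217555897795 - 1*(-288750)) = -1700167 + (217555897795 + 288750) = -1700167 + 217556186545 = 217554486378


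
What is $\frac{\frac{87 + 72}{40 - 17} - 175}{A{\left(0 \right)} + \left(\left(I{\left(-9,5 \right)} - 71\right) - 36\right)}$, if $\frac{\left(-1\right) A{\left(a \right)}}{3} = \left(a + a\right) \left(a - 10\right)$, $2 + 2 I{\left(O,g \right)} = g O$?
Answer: $\frac{7732}{6003} \approx 1.288$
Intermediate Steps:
$I{\left(O,g \right)} = -1 + \frac{O g}{2}$ ($I{\left(O,g \right)} = -1 + \frac{g O}{2} = -1 + \frac{O g}{2}$)
$A{\left(a \right)} = - 6 a \left(-10 + a\right)$ ($A{\left(a \right)} = - 3 \left(a + a\right) \left(a - 10\right) = - 3 \cdot 2 a \left(-10 + a\right) = - 6 a \left(-10 + a\right)$)
$\frac{\frac{87 + 72}{40 - 17} - 175}{A{\left(0 \right)} + \left(\left(I{\left(-9,5 \right)} - 71\right) - 36\right)} = \frac{\frac{87 + 72}{40 - 17} - 175}{6 \cdot 0 \left(10 - 0\right) + \left(\left(\left(-1 + \frac{1}{2} \left(-9\right) 5\right) - 71\right) - 36\right)} = \frac{\frac{159}{23} - 175}{6 \cdot 0 \left(10 + 0\right) - \frac{261}{2}} = \frac{159 \cdot \frac{1}{23} - 175}{6 \cdot 0 \cdot 10 - \frac{261}{2}} = \frac{\frac{159}{23} - 175}{0 - \frac{261}{2}} = - \frac{3866}{23 \left(0 - \frac{261}{2}\right)} = - \frac{3866}{23 \left(- \frac{261}{2}\right)} = \left(- \frac{3866}{23}\right) \left(- \frac{2}{261}\right) = \frac{7732}{6003}$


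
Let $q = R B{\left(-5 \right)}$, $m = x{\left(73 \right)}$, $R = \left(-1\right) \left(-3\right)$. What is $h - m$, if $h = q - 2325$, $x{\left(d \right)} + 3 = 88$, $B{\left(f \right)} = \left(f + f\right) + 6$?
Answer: $-2422$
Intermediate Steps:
$B{\left(f \right)} = 6 + 2 f$ ($B{\left(f \right)} = 2 f + 6 = 6 + 2 f$)
$x{\left(d \right)} = 85$ ($x{\left(d \right)} = -3 + 88 = 85$)
$R = 3$
$m = 85$
$q = -12$ ($q = 3 \left(6 + 2 \left(-5\right)\right) = 3 \left(6 - 10\right) = 3 \left(-4\right) = -12$)
$h = -2337$ ($h = -12 - 2325 = -2337$)
$h - m = -2337 - 85 = -2422$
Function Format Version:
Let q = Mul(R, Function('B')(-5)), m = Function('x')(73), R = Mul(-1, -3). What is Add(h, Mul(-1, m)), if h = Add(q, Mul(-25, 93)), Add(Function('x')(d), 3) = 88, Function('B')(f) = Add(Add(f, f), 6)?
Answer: -2422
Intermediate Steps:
Function('B')(f) = Add(6, Mul(2, f)) (Function('B')(f) = Add(Mul(2, f), 6) = Add(6, Mul(2, f)))
Function('x')(d) = 85 (Function('x')(d) = Add(-3, 88) = 85)
R = 3
m = 85
q = -12 (q = Mul(3, Add(6, Mul(2, -5))) = Mul(3, Add(6, -10)) = Mul(3, -4) = -12)
h = -2337 (h = Add(-12, Mul(-25, 93)) = Add(-12, -2325) = -2337)
Add(h, Mul(-1, m)) = Add(-2337, Mul(-1, 85)) = Add(-2337, -85) = -2422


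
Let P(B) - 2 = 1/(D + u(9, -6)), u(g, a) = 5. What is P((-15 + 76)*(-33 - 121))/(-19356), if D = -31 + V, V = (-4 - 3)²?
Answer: -47/445188 ≈ -0.00010557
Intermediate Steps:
V = 49 (V = (-7)² = 49)
D = 18 (D = -31 + 49 = 18)
P(B) = 47/23 (P(B) = 2 + 1/(18 + 5) = 2 + 1/23 = 47/23)
P((-15 + 76)*(-33 - 121))/(-19356) = (47/23)/(-19356) = (47/23)*(-1/19356) = -47/445188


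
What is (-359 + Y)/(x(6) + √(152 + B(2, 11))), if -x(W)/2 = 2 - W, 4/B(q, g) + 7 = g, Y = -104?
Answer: 3704/89 - 1389*√17/89 ≈ -22.730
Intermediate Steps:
B(q, g) = 4/(-7 + g)
x(W) = -4 + 2*W (x(W) = -2*(2 - W) = -4 + 2*W)
(-359 + Y)/(x(6) + √(152 + B(2, 11))) = (-359 - 104)/((-4 + 2*6) + √(152 + 4/(-7 + 11))) = -463/((-4 + 12) + √(152 + 4/4)) = -463/(8 + √(152 + 4*(¼))) = -463/(8 + √(152 + 1)) = -463/(8 + √153) = -463/(8 + 3*√17)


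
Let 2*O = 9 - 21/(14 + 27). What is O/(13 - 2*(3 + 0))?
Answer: 174/287 ≈ 0.60627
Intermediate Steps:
O = 174/41 (O = (9 - 21/(14 + 27))/2 = (9 - 21/41)/2 = (½)*(348/41) = 174/41 ≈ 4.2439)
O/(13 - 2*(3 + 0)) = (174/41)/(13 - 2*(3 + 0)) = (174/41)/(13 - 2*3) = (174/41)/(13 - 6) = (174/41)/7 = (⅐)*(174/41) = 174/287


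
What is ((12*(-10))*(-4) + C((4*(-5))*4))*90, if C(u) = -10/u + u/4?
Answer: 165645/4 ≈ 41411.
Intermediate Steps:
C(u) = -10/u + u/4 (C(u) = -10/u + u*(¼) = -10/u + u/4)
((12*(-10))*(-4) + C((4*(-5))*4))*90 = ((12*(-10))*(-4) + (-10/((4*(-5))*4) + ((4*(-5))*4)/4))*90 = (-120*(-4) + (-10/((-20*4)) + (-20*4)/4))*90 = (480 + (-10/(-80) + (¼)*(-80)))*90 = (480 + (-10*(-1/80) - 20))*90 = (480 + (⅛ - 20))*90 = (480 - 159/8)*90 = (3681/8)*90 = 165645/4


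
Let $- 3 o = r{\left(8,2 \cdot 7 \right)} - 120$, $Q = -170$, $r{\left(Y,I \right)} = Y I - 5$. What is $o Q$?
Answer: $- \frac{2210}{3} \approx -736.67$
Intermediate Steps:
$r{\left(Y,I \right)} = -5 + I Y$ ($r{\left(Y,I \right)} = I Y - 5 = -5 + I Y$)
$o = \frac{13}{3}$ ($o = - \frac{\left(-5 + 2 \cdot 7 \cdot 8\right) - 120}{3} = - \frac{\left(-5 + 14 \cdot 8\right) - 120}{3} = - \frac{\left(-5 + 112\right) - 120}{3} = - \frac{107 - 120}{3} = \left(- \frac{1}{3}\right) \left(-13\right) = \frac{13}{3} \approx 4.3333$)
$o Q = \frac{13}{3} \left(-170\right) = - \frac{2210}{3}$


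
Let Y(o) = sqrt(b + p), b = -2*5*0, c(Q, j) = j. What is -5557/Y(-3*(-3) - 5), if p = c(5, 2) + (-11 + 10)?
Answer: -5557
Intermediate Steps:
p = 1 (p = 2 + (-11 + 10) = 2 - 1 = 1)
b = 0 (b = -10*0 = 0)
Y(o) = 1 (Y(o) = sqrt(0 + 1) = sqrt(1) = 1)
-5557/Y(-3*(-3) - 5) = -5557/1 = -5557*1 = -5557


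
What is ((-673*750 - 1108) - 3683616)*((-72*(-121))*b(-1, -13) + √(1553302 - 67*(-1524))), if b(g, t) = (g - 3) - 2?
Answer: 218992184928 - 4189474*√1655410 ≈ 2.1360e+11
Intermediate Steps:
b(g, t) = -5 + g (b(g, t) = (-3 + g) - 2 = -5 + g)
((-673*750 - 1108) - 3683616)*((-72*(-121))*b(-1, -13) + √(1553302 - 67*(-1524))) = ((-673*750 - 1108) - 3683616)*((-72*(-121))*(-5 - 1) + √(1553302 - 67*(-1524))) = ((-504750 - 1108) - 3683616)*(8712*(-6) + √(1553302 + 102108)) = (-505858 - 3683616)*(-52272 + √1655410) = -4189474*(-52272 + √1655410) = 218992184928 - 4189474*√1655410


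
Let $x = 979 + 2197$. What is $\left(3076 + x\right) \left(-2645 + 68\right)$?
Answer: $-16111404$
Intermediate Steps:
$x = 3176$
$\left(3076 + x\right) \left(-2645 + 68\right) = \left(3076 + 3176\right) \left(-2645 + 68\right) = 6252 \left(-2577\right) = -16111404$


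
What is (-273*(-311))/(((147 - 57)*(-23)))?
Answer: -28301/690 ≈ -41.016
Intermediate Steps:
(-273*(-311))/(((147 - 57)*(-23))) = 84903/((90*(-23))) = 84903/(-2070) = 84903*(-1/2070) = -28301/690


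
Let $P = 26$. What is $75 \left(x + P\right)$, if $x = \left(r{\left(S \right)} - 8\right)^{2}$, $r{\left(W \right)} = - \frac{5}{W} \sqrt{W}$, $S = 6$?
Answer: $\frac{14125}{2} + 1000 \sqrt{6} \approx 9512.0$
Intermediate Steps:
$r{\left(W \right)} = - \frac{5}{\sqrt{W}}$
$x = \left(-8 - \frac{5 \sqrt{6}}{6}\right)^{2}$ ($x = \left(- \frac{5}{\sqrt{6}} - 8\right)^{2} = \left(- 5 \frac{\sqrt{6}}{6} - 8\right)^{2} = \left(- \frac{5 \sqrt{6}}{6} - 8\right)^{2} = \left(-8 - \frac{5 \sqrt{6}}{6}\right)^{2} \approx 100.83$)
$75 \left(x + P\right) = 75 \left(\left(\frac{409}{6} + \frac{40 \sqrt{6}}{3}\right) + 26\right) = 75 \left(\frac{565}{6} + \frac{40 \sqrt{6}}{3}\right) = \frac{14125}{2} + 1000 \sqrt{6}$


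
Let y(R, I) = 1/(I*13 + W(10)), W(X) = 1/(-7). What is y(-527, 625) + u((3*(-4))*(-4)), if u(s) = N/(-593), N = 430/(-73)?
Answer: 24758843/2462018586 ≈ 0.010056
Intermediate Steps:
W(X) = -1/7
N = -430/73 (N = 430*(-1/73) = -430/73 ≈ -5.8904)
u(s) = 430/43289 (u(s) = -430/73/(-593) = -430/73*(-1/593) = 430/43289)
y(R, I) = 1/(-1/7 + 13*I) (y(R, I) = 1/(I*13 - 1/7) = 1/(13*I - 1/7) = 1/(-1/7 + 13*I))
y(-527, 625) + u((3*(-4))*(-4)) = 7/(-1 + 91*625) + 430/43289 = 7/(-1 + 56875) + 430/43289 = 7/56874 + 430/43289 = 24758843/2462018586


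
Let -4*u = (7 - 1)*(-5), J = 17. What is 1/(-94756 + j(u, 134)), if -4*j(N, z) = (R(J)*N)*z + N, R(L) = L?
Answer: -8/792233 ≈ -1.0098e-5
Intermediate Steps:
u = 15/2 (u = -(7 - 1)*(-5)/4 = -3*(-5)/2 = -¼*(-30) = 15/2 ≈ 7.5000)
j(N, z) = -N/4 - 17*N*z/4 (j(N, z) = -((17*N)*z + N)/4 = -(17*N*z + N)/4 = -(N + 17*N*z)/4 = -N/4 - 17*N*z/4)
1/(-94756 + j(u, 134)) = 1/(-94756 - ¼*15/2*(1 + 17*134)) = 1/(-94756 - ¼*15/2*(1 + 2278)) = 1/(-94756 - ¼*15/2*2279) = 1/(-94756 - 34185/8) = 1/(-792233/8) = -8/792233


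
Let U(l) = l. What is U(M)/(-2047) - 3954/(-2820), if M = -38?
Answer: 1366833/962090 ≈ 1.4207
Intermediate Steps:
U(M)/(-2047) - 3954/(-2820) = -38/(-2047) - 3954/(-2820) = -38*(-1/2047) - 3954*(-1/2820) = 38/2047 + 659/470 = 1366833/962090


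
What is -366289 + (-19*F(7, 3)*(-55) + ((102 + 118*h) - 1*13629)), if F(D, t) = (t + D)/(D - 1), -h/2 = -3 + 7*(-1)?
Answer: -1127143/3 ≈ -3.7571e+5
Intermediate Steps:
h = 20 (h = -2*(-3 + 7*(-1)) = -2*(-3 - 7) = -2*(-10) = 20)
F(D, t) = (D + t)/(-1 + D)
-366289 + (-19*F(7, 3)*(-55) + ((102 + 118*h) - 1*13629)) = -366289 + (-19*(7 + 3)/(-1 + 7)*(-55) + ((102 + 118*20) - 1*13629)) = -366289 + (-19*10/6*(-55) + ((102 + 2360) - 13629)) = -366289 + (-19*10/6*(-55) + (2462 - 13629)) = -366289 + (-19*5/3*(-55) - 11167) = -366289 + (-95/3*(-55) - 11167) = -366289 + (5225/3 - 11167) = -366289 - 28276/3 = -1127143/3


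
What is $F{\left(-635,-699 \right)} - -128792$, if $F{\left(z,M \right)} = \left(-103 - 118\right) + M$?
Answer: $127872$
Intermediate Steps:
$F{\left(z,M \right)} = -221 + M$
$F{\left(-635,-699 \right)} - -128792 = \left(-221 - 699\right) - -128792 = -920 + 128792 = 127872$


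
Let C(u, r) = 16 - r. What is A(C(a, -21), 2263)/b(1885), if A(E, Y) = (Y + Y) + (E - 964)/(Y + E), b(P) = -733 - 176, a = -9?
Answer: -10408873/2090700 ≈ -4.9787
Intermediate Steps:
b(P) = -909
A(E, Y) = 2*Y + (-964 + E)/(E + Y)
A(C(a, -21), 2263)/b(1885) = ((-964 + (16 - 1*(-21)) + 2*2263**2 + 2*(16 - 1*(-21))*2263)/((16 - 1*(-21)) + 2263))/(-909) = ((-964 + (16 + 21) + 2*5121169 + 2*(16 + 21)*2263)/((16 + 21) + 2263))*(-1/909) = ((-964 + 37 + 10242338 + 2*37*2263)/(37 + 2263))*(-1/909) = ((-964 + 37 + 10242338 + 167462)/2300)*(-1/909) = ((1/2300)*10408873)*(-1/909) = (10408873/2300)*(-1/909) = -10408873/2090700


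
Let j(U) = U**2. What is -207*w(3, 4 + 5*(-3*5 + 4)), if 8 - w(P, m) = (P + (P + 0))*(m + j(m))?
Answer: 3165444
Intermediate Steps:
w(P, m) = 8 - 2*P*(m + m**2) (w(P, m) = 8 - (P + (P + 0))*(m + m**2) = 8 - (P + P)*(m + m**2) = 8 - 2*P*(m + m**2))
-207*w(3, 4 + 5*(-3*5 + 4)) = -207*(8 - 2*3*(4 + 5*(-3*5 + 4)) - 2*3*(4 + 5*(-3*5 + 4))**2) = -207*(8 - 2*3*(4 + 5*(-15 + 4)) - 2*3*(4 + 5*(-15 + 4))**2) = -207*(8 - 2*3*(4 + 5*(-11)) - 2*3*(4 + 5*(-11))**2) = -207*(8 - 2*3*(4 - 55) - 2*3*(4 - 55)**2) = -207*(8 - 2*3*(-51) - 2*3*(-51)**2) = -207*(8 + 306 - 2*3*2601) = -207*(8 + 306 - 15606) = -207*(-15292) = 3165444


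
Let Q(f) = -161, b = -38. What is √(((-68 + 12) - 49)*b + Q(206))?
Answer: √3829 ≈ 61.879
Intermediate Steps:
√(((-68 + 12) - 49)*b + Q(206)) = √(((-68 + 12) - 49)*(-38) - 161) = √((-56 - 49)*(-38) - 161) = √(-105*(-38) - 161) = √(3990 - 161) = √3829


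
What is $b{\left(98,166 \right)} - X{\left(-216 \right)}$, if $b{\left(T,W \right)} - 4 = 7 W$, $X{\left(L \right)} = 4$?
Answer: $1162$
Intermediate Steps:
$b{\left(T,W \right)} = 4 + 7 W$
$b{\left(98,166 \right)} - X{\left(-216 \right)} = \left(4 + 7 \cdot 166\right) - 4 = \left(4 + 1162\right) - 4 = 1166 - 4 = 1162$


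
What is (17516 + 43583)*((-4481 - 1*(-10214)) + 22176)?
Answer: 1705211991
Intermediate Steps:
(17516 + 43583)*((-4481 - 1*(-10214)) + 22176) = 61099*((-4481 + 10214) + 22176) = 61099*(5733 + 22176) = 61099*27909 = 1705211991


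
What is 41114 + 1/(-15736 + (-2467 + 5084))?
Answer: 539374565/13119 ≈ 41114.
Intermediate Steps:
41114 + 1/(-15736 + (-2467 + 5084)) = 41114 + 1/(-15736 + 2617) = 41114 + 1/(-13119) = 41114 - 1/13119 = 539374565/13119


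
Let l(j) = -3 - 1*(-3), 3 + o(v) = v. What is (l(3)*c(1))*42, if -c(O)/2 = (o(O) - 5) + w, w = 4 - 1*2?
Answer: 0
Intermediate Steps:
w = 2 (w = 4 - 2 = 2)
o(v) = -3 + v
l(j) = 0 (l(j) = -3 + 3 = 0)
c(O) = 12 - 2*O (c(O) = -2*(((-3 + O) - 5) + 2) = -2*((-8 + O) + 2) = -2*(-6 + O) = 12 - 2*O)
(l(3)*c(1))*42 = (0*(12 - 2*1))*42 = (0*(12 - 2))*42 = (0*10)*42 = 0*42 = 0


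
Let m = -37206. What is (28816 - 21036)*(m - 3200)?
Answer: -314358680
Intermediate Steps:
(28816 - 21036)*(m - 3200) = (28816 - 21036)*(-37206 - 3200) = 7780*(-40406) = -314358680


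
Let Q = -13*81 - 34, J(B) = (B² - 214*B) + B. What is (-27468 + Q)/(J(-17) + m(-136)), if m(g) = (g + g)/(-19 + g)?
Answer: -4426025/606322 ≈ -7.2998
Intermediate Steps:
J(B) = B² - 213*B
Q = -1087 (Q = -1053 - 34 = -1087)
m(g) = 2*g/(-19 + g) (m(g) = (2*g)/(-19 + g) = 2*g/(-19 + g))
(-27468 + Q)/(J(-17) + m(-136)) = (-27468 - 1087)/(-17*(-213 - 17) + 2*(-136)/(-19 - 136)) = -28555/(-17*(-230) + 2*(-136)/(-155)) = -28555/(3910 + 2*(-136)*(-1/155)) = -28555/(3910 + 272/155) = -28555/606322/155 = -28555*155/606322 = -4426025/606322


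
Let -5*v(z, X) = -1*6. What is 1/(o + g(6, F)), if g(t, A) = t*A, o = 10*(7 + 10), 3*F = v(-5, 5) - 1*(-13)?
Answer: 5/992 ≈ 0.0050403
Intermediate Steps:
v(z, X) = 6/5 (v(z, X) = -(-1)*6/5 = -⅕*(-6) = 6/5)
F = 71/15 (F = (6/5 - 1*(-13))/3 = (6/5 + 13)/3 = (⅓)*(71/5) = 71/15 ≈ 4.7333)
o = 170 (o = 10*17 = 170)
g(t, A) = A*t
1/(o + g(6, F)) = 1/(170 + (71/15)*6) = 1/(170 + 142/5) = 1/(992/5) = 5/992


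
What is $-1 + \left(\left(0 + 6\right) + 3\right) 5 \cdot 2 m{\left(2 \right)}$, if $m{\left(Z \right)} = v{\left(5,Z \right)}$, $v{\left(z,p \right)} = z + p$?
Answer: $629$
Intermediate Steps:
$v{\left(z,p \right)} = p + z$
$m{\left(Z \right)} = 5 + Z$ ($m{\left(Z \right)} = Z + 5 = 5 + Z$)
$-1 + \left(\left(0 + 6\right) + 3\right) 5 \cdot 2 m{\left(2 \right)} = -1 + \left(\left(0 + 6\right) + 3\right) 5 \cdot 2 \left(5 + 2\right) = -1 + \left(6 + 3\right) 10 \cdot 7 = -1 + 9 \cdot 70 = -1 + 630 = 629$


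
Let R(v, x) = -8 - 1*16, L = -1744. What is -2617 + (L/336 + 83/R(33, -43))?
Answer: -441109/168 ≈ -2625.6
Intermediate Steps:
R(v, x) = -24 (R(v, x) = -8 - 16 = -24)
-2617 + (L/336 + 83/R(33, -43)) = -2617 + (-1744/336 + 83/(-24)) = -2617 + (-1744*1/336 + 83*(-1/24)) = -2617 + (-109/21 - 83/24) = -2617 - 1453/168 = -441109/168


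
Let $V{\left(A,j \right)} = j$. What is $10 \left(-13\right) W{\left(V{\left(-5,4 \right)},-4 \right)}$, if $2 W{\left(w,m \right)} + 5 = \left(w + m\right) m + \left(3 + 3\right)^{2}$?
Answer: $-2015$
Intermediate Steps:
$W{\left(w,m \right)} = \frac{31}{2} + \frac{m \left(m + w\right)}{2}$ ($W{\left(w,m \right)} = - \frac{5}{2} + \frac{\left(w + m\right) m + \left(3 + 3\right)^{2}}{2} = - \frac{5}{2} + \frac{\left(m + w\right) m + 6^{2}}{2} = - \frac{5}{2} + \frac{m \left(m + w\right) + 36}{2} = - \frac{5}{2} + \frac{36 + m \left(m + w\right)}{2} = - \frac{5}{2} + \left(18 + \frac{m \left(m + w\right)}{2}\right) = \frac{31}{2} + \frac{m \left(m + w\right)}{2}$)
$10 \left(-13\right) W{\left(V{\left(-5,4 \right)},-4 \right)} = 10 \left(-13\right) \left(\frac{31}{2} + \frac{\left(-4\right)^{2}}{2} + \frac{1}{2} \left(-4\right) 4\right) = - 130 \left(\frac{31}{2} + \frac{1}{2} \cdot 16 - 8\right) = - 130 \left(\frac{31}{2} + 8 - 8\right) = \left(-130\right) \frac{31}{2} = -2015$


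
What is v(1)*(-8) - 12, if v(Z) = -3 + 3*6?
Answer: -132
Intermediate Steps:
v(Z) = 15 (v(Z) = -3 + 18 = 15)
v(1)*(-8) - 12 = 15*(-8) - 12 = -120 - 12 = -132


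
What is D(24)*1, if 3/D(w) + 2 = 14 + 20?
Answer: 3/32 ≈ 0.093750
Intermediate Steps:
D(w) = 3/32 (D(w) = 3/(-2 + (14 + 20)) = 3/(-2 + 34) = 3/32)
D(24)*1 = (3/32)*1 = 3/32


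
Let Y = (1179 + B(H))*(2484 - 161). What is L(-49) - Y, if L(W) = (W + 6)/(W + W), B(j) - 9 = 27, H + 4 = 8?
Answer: -276599567/98 ≈ -2.8224e+6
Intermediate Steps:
H = 4 (H = -4 + 8 = 4)
B(j) = 36 (B(j) = 9 + 27 = 36)
L(W) = (6 + W)/(2*W) (L(W) = (6 + W)/((2*W)) = (6 + W)*(1/(2*W)) = (6 + W)/(2*W))
Y = 2822445 (Y = (1179 + 36)*(2484 - 161) = 1215*2323 = 2822445)
L(-49) - Y = (½)*(6 - 49)/(-49) - 1*2822445 = (½)*(-1/49)*(-43) - 2822445 = 43/98 - 2822445 = -276599567/98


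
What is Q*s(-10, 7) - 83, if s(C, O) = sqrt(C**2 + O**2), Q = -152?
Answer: -83 - 152*sqrt(149) ≈ -1938.4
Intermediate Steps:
Q*s(-10, 7) - 83 = -152*sqrt((-10)**2 + 7**2) - 83 = -152*sqrt(100 + 49) - 83 = -152*sqrt(149) - 83 = -83 - 152*sqrt(149)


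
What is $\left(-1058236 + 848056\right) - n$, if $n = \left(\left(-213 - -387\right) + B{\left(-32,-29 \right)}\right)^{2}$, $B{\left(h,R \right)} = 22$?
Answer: $-248596$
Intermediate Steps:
$n = 38416$ ($n = \left(\left(-213 - -387\right) + 22\right)^{2} = \left(\left(-213 + 387\right) + 22\right)^{2} = \left(174 + 22\right)^{2} = 196^{2} = 38416$)
$\left(-1058236 + 848056\right) - n = \left(-1058236 + 848056\right) - 38416 = -210180 - 38416 = -248596$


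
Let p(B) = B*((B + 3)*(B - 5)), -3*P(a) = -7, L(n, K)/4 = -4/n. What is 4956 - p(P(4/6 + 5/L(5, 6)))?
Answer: 134708/27 ≈ 4989.2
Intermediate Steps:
L(n, K) = -16/n (L(n, K) = 4*(-4/n) = -16/n)
P(a) = 7/3 (P(a) = -⅓*(-7) = 7/3)
p(B) = B*(-5 + B)*(3 + B) (p(B) = B*((3 + B)*(-5 + B)) = B*((-5 + B)*(3 + B)) = B*(-5 + B)*(3 + B))
4956 - p(P(4/6 + 5/L(5, 6))) = 4956 - 7*(-15 + (7/3)² - 2*7/3)/3 = 4956 - 7*(-15 + 49/9 - 14/3)/3 = 4956 - 7*(-128)/(3*9) = 4956 - 1*(-896/27) = 4956 + 896/27 = 134708/27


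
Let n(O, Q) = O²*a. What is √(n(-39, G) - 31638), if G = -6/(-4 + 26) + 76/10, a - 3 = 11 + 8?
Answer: 4*√114 ≈ 42.708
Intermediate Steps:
a = 22 (a = 3 + (11 + 8) = 3 + 19 = 22)
G = 403/55 (G = -6/22 + 76*(⅒) = -6*1/22 + 38/5 = -3/11 + 38/5 = 403/55 ≈ 7.3273)
n(O, Q) = 22*O² (n(O, Q) = O²*22 = 22*O²)
√(n(-39, G) - 31638) = √(22*(-39)² - 31638) = √(22*1521 - 31638) = √(33462 - 31638) = √1824 = 4*√114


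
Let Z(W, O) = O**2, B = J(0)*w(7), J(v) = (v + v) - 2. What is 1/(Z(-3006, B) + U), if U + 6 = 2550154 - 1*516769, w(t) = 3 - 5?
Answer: 1/2033395 ≈ 4.9179e-7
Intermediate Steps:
J(v) = -2 + 2*v (J(v) = 2*v - 2 = -2 + 2*v)
w(t) = -2
U = 2033379 (U = -6 + (2550154 - 1*516769) = -6 + (2550154 - 516769) = -6 + 2033385 = 2033379)
B = 4 (B = (-2 + 2*0)*(-2) = (-2 + 0)*(-2) = -2*(-2) = 4)
1/(Z(-3006, B) + U) = 1/(4**2 + 2033379) = 1/(16 + 2033379) = 1/2033395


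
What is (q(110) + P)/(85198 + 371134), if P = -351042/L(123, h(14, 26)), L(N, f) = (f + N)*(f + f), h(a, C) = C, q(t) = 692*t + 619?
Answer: 297111365/1767830168 ≈ 0.16807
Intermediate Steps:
q(t) = 619 + 692*t
L(N, f) = 2*f*(N + f) (L(N, f) = (N + f)*(2*f) = 2*f*(N + f))
P = -175521/3874 (P = -351042*1/(52*(123 + 26)) = -351042/(2*26*149) = -351042/7748 = -351042*1/7748 = -175521/3874 ≈ -45.307)
(q(110) + P)/(85198 + 371134) = ((619 + 692*110) - 175521/3874)/(85198 + 371134) = ((619 + 76120) - 175521/3874)/456332 = (76739 - 175521/3874)*(1/456332) = (297111365/3874)*(1/456332) = 297111365/1767830168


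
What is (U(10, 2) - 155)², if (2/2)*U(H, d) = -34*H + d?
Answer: 243049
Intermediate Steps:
U(H, d) = d - 34*H (U(H, d) = -34*H + d = d - 34*H)
(U(10, 2) - 155)² = ((2 - 34*10) - 155)² = ((2 - 340) - 155)² = (-338 - 155)² = (-493)² = 243049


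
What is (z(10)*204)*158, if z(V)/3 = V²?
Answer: 9669600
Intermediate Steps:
z(V) = 3*V²
(z(10)*204)*158 = ((3*10²)*204)*158 = ((3*100)*204)*158 = (300*204)*158 = 61200*158 = 9669600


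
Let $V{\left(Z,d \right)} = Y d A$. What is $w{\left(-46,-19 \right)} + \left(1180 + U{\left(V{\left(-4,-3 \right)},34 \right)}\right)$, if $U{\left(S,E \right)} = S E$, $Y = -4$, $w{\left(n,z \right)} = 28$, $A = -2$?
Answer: $392$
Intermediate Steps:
$V{\left(Z,d \right)} = 8 d$ ($V{\left(Z,d \right)} = - 4 d \left(-2\right) = 8 d$)
$U{\left(S,E \right)} = E S$
$w{\left(-46,-19 \right)} + \left(1180 + U{\left(V{\left(-4,-3 \right)},34 \right)}\right) = 28 + \left(1180 + 34 \cdot 8 \left(-3\right)\right) = 28 + \left(1180 + 34 \left(-24\right)\right) = 28 + \left(1180 - 816\right) = 28 + 364 = 392$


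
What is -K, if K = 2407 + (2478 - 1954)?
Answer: -2931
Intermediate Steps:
K = 2931 (K = 2407 + 524 = 2931)
-K = -1*2931 = -2931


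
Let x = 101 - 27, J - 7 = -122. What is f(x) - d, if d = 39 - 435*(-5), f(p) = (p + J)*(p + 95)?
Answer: -9143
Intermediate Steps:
J = -115 (J = 7 - 122 = -115)
x = 74
f(p) = (-115 + p)*(95 + p) (f(p) = (p - 115)*(p + 95) = (-115 + p)*(95 + p))
d = 2214 (d = 39 - 87*(-25) = 39 + 2175 = 2214)
f(x) - d = (-10925 + 74² - 20*74) - 1*2214 = (-10925 + 5476 - 1480) - 2214 = -6929 - 2214 = -9143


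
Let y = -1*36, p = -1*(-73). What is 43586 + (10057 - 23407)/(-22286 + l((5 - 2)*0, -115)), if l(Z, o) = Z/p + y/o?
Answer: 55853044847/1281427 ≈ 43587.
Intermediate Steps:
p = 73
y = -36
l(Z, o) = -36/o + Z/73 (l(Z, o) = Z/73 - 36/o = -36/o + Z/73)
43586 + (10057 - 23407)/(-22286 + l((5 - 2)*0, -115)) = 43586 + (10057 - 23407)/(-22286 + (-36/(-115) + ((5 - 2)*0)/73)) = 43586 - 13350/(-22286 + (-36*(-1/115) + (3*0)/73)) = 43586 - 13350/(-22286 + (36/115 + (1/73)*0)) = 43586 - 13350/(-22286 + (36/115 + 0)) = 43586 - 13350/(-22286 + 36/115) = 43586 - 13350/(-2562854/115) = 43586 - 13350*(-115/2562854) = 43586 + 767625/1281427 = 55853044847/1281427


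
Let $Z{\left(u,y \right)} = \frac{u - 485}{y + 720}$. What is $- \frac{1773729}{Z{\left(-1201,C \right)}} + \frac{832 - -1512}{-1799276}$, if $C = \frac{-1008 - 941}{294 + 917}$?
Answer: $\frac{231370818448253455}{306138714658} \approx 7.5577 \cdot 10^{5}$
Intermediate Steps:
$C = - \frac{1949}{1211} \approx -1.6094$
$Z{\left(u,y \right)} = \frac{-485 + u}{720 + y}$
$- \frac{1773729}{Z{\left(-1201,C \right)}} + \frac{832 - -1512}{-1799276} = - \frac{1773729}{\frac{1}{720 - \frac{1949}{1211}} \left(-485 - 1201\right)} + \frac{832 - -1512}{-1799276} = - \frac{1773729}{\frac{1}{\frac{869971}{1211}} \left(-1686\right)} + \left(832 + 1512\right) \left(- \frac{1}{1799276}\right) = - \frac{1773729}{\frac{1211}{869971} \left(-1686\right)} + 2344 \left(- \frac{1}{1799276}\right) = - \frac{1773729}{- \frac{2041746}{869971}} - \frac{586}{449819} = \left(-1773729\right) \left(- \frac{869971}{2041746}\right) - \frac{586}{449819} = \frac{514364263953}{680582} - \frac{586}{449819} = \frac{231370818448253455}{306138714658}$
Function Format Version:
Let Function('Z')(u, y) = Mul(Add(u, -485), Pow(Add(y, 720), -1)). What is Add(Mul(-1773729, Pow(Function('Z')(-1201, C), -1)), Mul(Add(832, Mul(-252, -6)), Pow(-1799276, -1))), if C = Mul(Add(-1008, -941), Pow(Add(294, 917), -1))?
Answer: Rational(231370818448253455, 306138714658) ≈ 7.5577e+5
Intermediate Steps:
C = Rational(-1949, 1211) (C = Mul(-1949, Pow(1211, -1)) = Mul(-1949, Rational(1, 1211)) = Rational(-1949, 1211) ≈ -1.6094)
Function('Z')(u, y) = Mul(Pow(Add(720, y), -1), Add(-485, u)) (Function('Z')(u, y) = Mul(Add(-485, u), Pow(Add(720, y), -1)) = Mul(Pow(Add(720, y), -1), Add(-485, u)))
Add(Mul(-1773729, Pow(Function('Z')(-1201, C), -1)), Mul(Add(832, Mul(-252, -6)), Pow(-1799276, -1))) = Add(Mul(-1773729, Pow(Mul(Pow(Add(720, Rational(-1949, 1211)), -1), Add(-485, -1201)), -1)), Mul(Add(832, Mul(-252, -6)), Pow(-1799276, -1))) = Add(Mul(-1773729, Pow(Mul(Pow(Rational(869971, 1211), -1), -1686), -1)), Mul(Add(832, 1512), Rational(-1, 1799276))) = Add(Mul(-1773729, Pow(Mul(Rational(1211, 869971), -1686), -1)), Mul(2344, Rational(-1, 1799276))) = Add(Mul(-1773729, Pow(Rational(-2041746, 869971), -1)), Rational(-586, 449819)) = Add(Mul(-1773729, Rational(-869971, 2041746)), Rational(-586, 449819)) = Add(Rational(514364263953, 680582), Rational(-586, 449819)) = Rational(231370818448253455, 306138714658)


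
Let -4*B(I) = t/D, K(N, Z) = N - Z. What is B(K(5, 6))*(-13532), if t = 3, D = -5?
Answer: -10149/5 ≈ -2029.8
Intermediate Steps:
B(I) = 3/20 (B(I) = -3/(4*(-5)) = -3*(-1)/(4*5) = -¼*(-⅗) = 3/20)
B(K(5, 6))*(-13532) = (3/20)*(-13532) = -10149/5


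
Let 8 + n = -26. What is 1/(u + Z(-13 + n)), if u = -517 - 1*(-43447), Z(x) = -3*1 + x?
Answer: 1/42880 ≈ 2.3321e-5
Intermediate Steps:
n = -34 (n = -8 - 26 = -34)
Z(x) = -3 + x
u = 42930 (u = -517 + 43447 = 42930)
1/(u + Z(-13 + n)) = 1/(42930 + (-3 + (-13 - 34))) = 1/(42930 + (-3 - 47)) = 1/(42930 - 50) = 1/42880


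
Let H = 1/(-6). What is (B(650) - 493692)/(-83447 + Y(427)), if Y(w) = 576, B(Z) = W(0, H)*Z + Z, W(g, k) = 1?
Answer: 492392/82871 ≈ 5.9417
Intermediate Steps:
H = -⅙ ≈ -0.16667
B(Z) = 2*Z (B(Z) = 1*Z + Z = Z + Z = 2*Z)
(B(650) - 493692)/(-83447 + Y(427)) = (2*650 - 493692)/(-83447 + 576) = (1300 - 493692)/(-82871) = -492392*(-1/82871) = 492392/82871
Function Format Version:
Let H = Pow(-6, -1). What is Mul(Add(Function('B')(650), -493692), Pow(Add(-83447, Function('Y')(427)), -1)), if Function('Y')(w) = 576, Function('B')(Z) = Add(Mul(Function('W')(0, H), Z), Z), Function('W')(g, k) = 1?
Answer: Rational(492392, 82871) ≈ 5.9417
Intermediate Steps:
H = Rational(-1, 6) ≈ -0.16667
Function('B')(Z) = Mul(2, Z) (Function('B')(Z) = Add(Mul(1, Z), Z) = Add(Z, Z) = Mul(2, Z))
Mul(Add(Function('B')(650), -493692), Pow(Add(-83447, Function('Y')(427)), -1)) = Mul(Add(Mul(2, 650), -493692), Pow(Add(-83447, 576), -1)) = Mul(Add(1300, -493692), Pow(-82871, -1)) = Mul(-492392, Rational(-1, 82871)) = Rational(492392, 82871)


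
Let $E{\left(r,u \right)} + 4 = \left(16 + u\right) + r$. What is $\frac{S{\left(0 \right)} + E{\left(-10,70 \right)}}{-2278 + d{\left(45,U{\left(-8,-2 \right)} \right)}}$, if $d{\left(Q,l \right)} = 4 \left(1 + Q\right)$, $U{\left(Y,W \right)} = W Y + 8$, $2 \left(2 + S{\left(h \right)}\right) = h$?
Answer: $- \frac{35}{1047} \approx -0.033429$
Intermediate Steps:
$S{\left(h \right)} = -2 + \frac{h}{2}$
$U{\left(Y,W \right)} = 8 + W Y$
$E{\left(r,u \right)} = 12 + r + u$ ($E{\left(r,u \right)} = -4 + \left(\left(16 + u\right) + r\right) = -4 + \left(16 + r + u\right) = 12 + r + u$)
$d{\left(Q,l \right)} = 4 + 4 Q$
$\frac{S{\left(0 \right)} + E{\left(-10,70 \right)}}{-2278 + d{\left(45,U{\left(-8,-2 \right)} \right)}} = \frac{\left(-2 + \frac{1}{2} \cdot 0\right) + \left(12 - 10 + 70\right)}{-2278 + \left(4 + 4 \cdot 45\right)} = \frac{\left(-2 + 0\right) + 72}{-2278 + \left(4 + 180\right)} = \frac{-2 + 72}{-2278 + 184} = \frac{70}{-2094} = 70 \left(- \frac{1}{2094}\right) = - \frac{35}{1047}$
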